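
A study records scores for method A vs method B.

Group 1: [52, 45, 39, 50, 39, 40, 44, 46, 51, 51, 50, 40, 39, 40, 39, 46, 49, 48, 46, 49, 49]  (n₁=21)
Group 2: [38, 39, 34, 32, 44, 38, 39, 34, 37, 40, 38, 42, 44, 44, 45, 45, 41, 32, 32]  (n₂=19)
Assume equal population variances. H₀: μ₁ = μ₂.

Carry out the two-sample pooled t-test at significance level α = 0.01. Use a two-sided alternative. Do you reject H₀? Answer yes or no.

reject H₀: yes

x̄₁=45.333, s₁=4.736, n₁=21
x̄₂=38.842, s₂=4.500, n₂=19
s_p² = [20·4.736² + 18·4.500²]/38 = 21.3998
SE = √(s_p²·(1/21+1/19)) = 1.4647
t = (45.333−38.842)/1.4647 = 4.4318
df = 38
p-value (two-sided) = 0.00008
At α=0.01: p < α → reject H₀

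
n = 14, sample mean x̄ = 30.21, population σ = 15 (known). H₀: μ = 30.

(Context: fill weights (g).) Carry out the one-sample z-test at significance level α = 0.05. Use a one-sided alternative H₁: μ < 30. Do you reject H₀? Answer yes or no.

reject H₀: no

SE = σ/√n = 15/√14 = 4.0089
z = (x̄−μ₀)/SE = (30.21−30)/4.0089 = 0.0524
p-value (one-sided, H₁ less) = 0.52089
At α=0.05: p ≥ α → fail to reject H₀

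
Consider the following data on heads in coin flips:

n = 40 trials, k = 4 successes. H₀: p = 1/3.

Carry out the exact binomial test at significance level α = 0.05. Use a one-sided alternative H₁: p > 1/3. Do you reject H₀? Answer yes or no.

reject H₀: no

Exact binomial: n=40, k=4, p₀=1/3=0.3333
P(X≥4) from Σ C(n,i)·p₀^i·(1−p₀)^(n−i)
p-value (one-sided, H₁ greater) = 0.99987
At α=0.05: p ≥ α → fail to reject H₀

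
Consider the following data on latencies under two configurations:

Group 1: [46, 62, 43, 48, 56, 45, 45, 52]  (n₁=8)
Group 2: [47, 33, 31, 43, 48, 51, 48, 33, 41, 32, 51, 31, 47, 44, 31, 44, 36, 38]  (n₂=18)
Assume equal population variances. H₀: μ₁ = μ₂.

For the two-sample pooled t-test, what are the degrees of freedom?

degrees of freedom = 24

df = n₁ + n₂ − 2 = 8 + 18 − 2 = 24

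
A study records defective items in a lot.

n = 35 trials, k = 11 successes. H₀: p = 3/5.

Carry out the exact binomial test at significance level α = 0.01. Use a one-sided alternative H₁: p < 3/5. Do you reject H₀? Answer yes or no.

Exact binomial: n=35, k=11, p₀=3/5=0.6000
P(X≤11) from Σ C(n,i)·p₀^i·(1−p₀)^(n−i)
p-value (one-sided, H₁ less) = 0.00059
At α=0.01: p < α → reject H₀

reject H₀: yes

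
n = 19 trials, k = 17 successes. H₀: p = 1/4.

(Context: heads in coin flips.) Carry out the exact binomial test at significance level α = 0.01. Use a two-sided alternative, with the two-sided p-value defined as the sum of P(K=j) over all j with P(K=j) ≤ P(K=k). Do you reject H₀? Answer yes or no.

reject H₀: yes

Exact binomial: n=19, k=17, p₀=1/4=0.2500
P(X=j) = C(n,j)·p₀^j·(1−p₀)^(n−j); p = Σ P(X=j) over j with P(X=j) ≤ P(X=17)
p-value (two-sided) = 0.00000
At α=0.01: p < α → reject H₀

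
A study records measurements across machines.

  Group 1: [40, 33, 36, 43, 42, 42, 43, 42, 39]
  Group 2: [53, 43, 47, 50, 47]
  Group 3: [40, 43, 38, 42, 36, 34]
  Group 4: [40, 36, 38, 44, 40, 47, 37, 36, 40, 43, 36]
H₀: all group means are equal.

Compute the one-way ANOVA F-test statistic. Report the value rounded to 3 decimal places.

Group means [40.00, 48.00, 38.83, 39.73], grand mean 40.968
SSB = Σnᵢ(x̄ᵢ−x̄)² = 299.953; SSW = ΣΣ(x−x̄ᵢ)² = 347.015
MSB = 299.953/3 = 99.9842; MSW = 347.015/27 = 12.8524
F = MSB/MSW = 7.7794
df = (3, 27)

test statistic = 7.779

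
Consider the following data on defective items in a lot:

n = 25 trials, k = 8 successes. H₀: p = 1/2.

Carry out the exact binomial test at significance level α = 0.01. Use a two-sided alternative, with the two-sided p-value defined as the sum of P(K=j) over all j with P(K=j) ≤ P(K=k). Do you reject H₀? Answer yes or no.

reject H₀: no

Exact binomial: n=25, k=8, p₀=1/2=0.5000
P(X=j) = C(n,j)·p₀^j·(1−p₀)^(n−j); p = Σ P(X=j) over j with P(X=j) ≤ P(X=8)
p-value (two-sided) = 0.10775
At α=0.01: p ≥ α → fail to reject H₀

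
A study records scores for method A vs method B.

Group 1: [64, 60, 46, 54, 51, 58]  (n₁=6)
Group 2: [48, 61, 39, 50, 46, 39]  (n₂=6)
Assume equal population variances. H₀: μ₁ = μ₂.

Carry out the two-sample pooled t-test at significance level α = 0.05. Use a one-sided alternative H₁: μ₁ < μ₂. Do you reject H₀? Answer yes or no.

reject H₀: no

x̄₁=55.500, s₁=6.504, n₁=6
x̄₂=47.167, s₂=8.183, n₂=6
s_p² = [5·6.504² + 5·8.183²]/10 = 54.6333
SE = √(s_p²·(1/6+1/6)) = 4.2674
t = (55.500−47.167)/4.2674 = 1.9528
df = 10
p-value (one-sided, H₁ less) = 0.96031
At α=0.05: p ≥ α → fail to reject H₀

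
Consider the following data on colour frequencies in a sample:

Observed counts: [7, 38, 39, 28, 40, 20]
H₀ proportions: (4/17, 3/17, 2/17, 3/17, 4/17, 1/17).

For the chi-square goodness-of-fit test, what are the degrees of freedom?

df = k − 1 = 6 − 1 = 5

degrees of freedom = 5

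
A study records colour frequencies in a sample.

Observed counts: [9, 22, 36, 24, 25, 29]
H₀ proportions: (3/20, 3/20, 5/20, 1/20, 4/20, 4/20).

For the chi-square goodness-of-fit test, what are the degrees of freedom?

degrees of freedom = 5

df = k − 1 = 6 − 1 = 5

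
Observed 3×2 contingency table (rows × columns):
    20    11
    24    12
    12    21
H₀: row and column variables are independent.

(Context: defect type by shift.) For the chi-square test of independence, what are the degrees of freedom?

df = (r−1)(c−1) = (3−1)·(2−1) = 2

degrees of freedom = 2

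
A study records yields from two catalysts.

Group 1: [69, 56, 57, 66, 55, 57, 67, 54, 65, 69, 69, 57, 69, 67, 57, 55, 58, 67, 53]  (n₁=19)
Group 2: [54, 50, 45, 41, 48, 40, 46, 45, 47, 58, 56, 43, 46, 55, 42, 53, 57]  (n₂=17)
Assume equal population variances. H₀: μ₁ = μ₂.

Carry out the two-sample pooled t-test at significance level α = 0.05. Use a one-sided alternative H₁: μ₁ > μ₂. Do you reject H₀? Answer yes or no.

reject H₀: yes

x̄₁=61.421, s₁=6.167, n₁=19
x̄₂=48.588, s₂=5.885, n₂=17
s_p² = [18·6.167² + 16·5.885²]/34 = 36.4338
SE = √(s_p²·(1/19+1/17)) = 2.0151
t = (61.421−48.588)/2.0151 = 6.3682
df = 34
p-value (one-sided, H₁ greater) = 0.00000
At α=0.05: p < α → reject H₀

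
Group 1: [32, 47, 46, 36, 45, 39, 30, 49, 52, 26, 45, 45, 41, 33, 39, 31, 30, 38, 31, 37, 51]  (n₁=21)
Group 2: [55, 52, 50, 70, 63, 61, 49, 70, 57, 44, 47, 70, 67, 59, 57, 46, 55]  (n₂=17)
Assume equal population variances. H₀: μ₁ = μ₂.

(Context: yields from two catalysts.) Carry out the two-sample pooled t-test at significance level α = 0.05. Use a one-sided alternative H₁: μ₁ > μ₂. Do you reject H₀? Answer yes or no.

x̄₁=39.190, s₁=7.731, n₁=21
x̄₂=57.176, s₂=8.655, n₂=17
s_p² = [20·7.731² + 16·8.655²]/36 = 66.4919
SE = √(s_p²·(1/21+1/17)) = 2.6604
t = (39.190−57.176)/2.6604 = -6.7607
df = 36
p-value (one-sided, H₁ greater) = 1.00000
At α=0.05: p ≥ α → fail to reject H₀

reject H₀: no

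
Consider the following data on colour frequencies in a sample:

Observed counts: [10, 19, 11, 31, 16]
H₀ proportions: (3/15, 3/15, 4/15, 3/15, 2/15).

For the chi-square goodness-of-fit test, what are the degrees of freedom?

degrees of freedom = 4

df = k − 1 = 5 − 1 = 4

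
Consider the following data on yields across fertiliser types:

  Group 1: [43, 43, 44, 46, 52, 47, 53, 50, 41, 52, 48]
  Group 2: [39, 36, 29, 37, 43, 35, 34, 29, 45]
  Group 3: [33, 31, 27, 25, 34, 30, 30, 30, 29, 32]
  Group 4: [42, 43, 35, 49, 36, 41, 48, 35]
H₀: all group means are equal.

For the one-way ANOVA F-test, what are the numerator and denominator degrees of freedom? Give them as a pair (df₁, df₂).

k = 4 groups, N = 38 total
df = (k−1, N−k) = (4−1, 38−4) = (3, 34)

degrees of freedom = [3, 34]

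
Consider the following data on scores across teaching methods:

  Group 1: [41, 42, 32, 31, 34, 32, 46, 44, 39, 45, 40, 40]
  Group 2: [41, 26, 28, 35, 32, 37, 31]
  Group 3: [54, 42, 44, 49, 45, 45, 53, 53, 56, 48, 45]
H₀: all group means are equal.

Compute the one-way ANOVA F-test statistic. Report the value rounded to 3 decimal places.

test statistic = 22.076

Group means [38.83, 32.86, 48.55], grand mean 41.000
SSB = Σnᵢ(x̄ᵢ−x̄)² = 1146.749; SSW = ΣΣ(x−x̄ᵢ)² = 701.251
MSB = 1146.749/2 = 573.3745; MSW = 701.251/27 = 25.9723
F = MSB/MSW = 22.0764
df = (2, 27)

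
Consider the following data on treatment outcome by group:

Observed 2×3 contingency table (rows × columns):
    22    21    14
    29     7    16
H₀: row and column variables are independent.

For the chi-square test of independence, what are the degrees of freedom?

degrees of freedom = 2

df = (r−1)(c−1) = (2−1)·(3−1) = 2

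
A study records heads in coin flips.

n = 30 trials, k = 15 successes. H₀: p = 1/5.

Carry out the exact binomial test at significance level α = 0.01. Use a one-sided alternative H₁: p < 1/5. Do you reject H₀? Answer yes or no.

Exact binomial: n=30, k=15, p₀=1/5=0.2000
P(X≤15) from Σ C(n,i)·p₀^i·(1−p₀)^(n−i)
p-value (one-sided, H₁ less) = 0.99995
At α=0.01: p ≥ α → fail to reject H₀

reject H₀: no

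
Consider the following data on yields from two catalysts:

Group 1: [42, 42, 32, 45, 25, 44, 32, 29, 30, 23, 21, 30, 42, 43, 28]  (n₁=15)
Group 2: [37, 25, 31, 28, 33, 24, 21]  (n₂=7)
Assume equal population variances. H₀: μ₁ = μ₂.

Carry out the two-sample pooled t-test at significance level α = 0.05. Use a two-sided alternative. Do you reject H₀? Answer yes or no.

reject H₀: no

x̄₁=33.867, s₁=8.305, n₁=15
x̄₂=28.429, s₂=5.593, n₂=7
s_p² = [14·8.305² + 6·5.593²]/20 = 57.6724
SE = √(s_p²·(1/15+1/7)) = 3.4762
t = (33.867−28.429)/3.4762 = 1.5644
df = 20
p-value (two-sided) = 0.13341
At α=0.05: p ≥ α → fail to reject H₀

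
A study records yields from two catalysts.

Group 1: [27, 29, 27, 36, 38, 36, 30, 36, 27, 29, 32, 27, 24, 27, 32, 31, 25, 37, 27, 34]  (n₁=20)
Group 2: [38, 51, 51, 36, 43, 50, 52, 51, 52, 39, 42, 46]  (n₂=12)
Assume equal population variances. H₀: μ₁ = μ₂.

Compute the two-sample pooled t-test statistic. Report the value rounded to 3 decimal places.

x̄₁=30.550, s₁=4.334, n₁=20
x̄₂=45.917, s₂=6.037, n₂=12
s_p² = [19·4.334² + 11·6.037²]/30 = 25.2622
SE = √(s_p²·(1/20+1/12)) = 1.8353
t = (30.550−45.917)/1.8353 = -8.3729
df = 30

test statistic = -8.373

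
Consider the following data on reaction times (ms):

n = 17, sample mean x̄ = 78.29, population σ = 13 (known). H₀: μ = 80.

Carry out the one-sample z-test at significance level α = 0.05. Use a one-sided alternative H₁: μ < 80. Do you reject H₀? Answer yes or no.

SE = σ/√n = 13/√17 = 3.1530
z = (x̄−μ₀)/SE = (78.29−80)/3.1530 = -0.5423
p-value (one-sided, H₁ less) = 0.29379
At α=0.05: p ≥ α → fail to reject H₀

reject H₀: no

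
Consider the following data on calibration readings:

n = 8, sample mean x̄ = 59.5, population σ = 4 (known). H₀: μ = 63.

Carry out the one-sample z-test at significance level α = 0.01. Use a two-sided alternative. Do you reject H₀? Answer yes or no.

SE = σ/√n = 4/√8 = 1.4142
z = (x̄−μ₀)/SE = (59.5−63)/1.4142 = -2.4749
p-value (two-sided) = 0.01333
At α=0.01: p ≥ α → fail to reject H₀

reject H₀: no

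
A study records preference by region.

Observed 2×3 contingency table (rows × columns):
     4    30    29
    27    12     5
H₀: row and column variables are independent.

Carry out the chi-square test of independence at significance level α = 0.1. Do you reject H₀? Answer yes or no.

Row totals [63, 44], col totals [31, 42, 34], n=107
χ² = (4−18.25)²/18.25 + (30−24.73)²/24.73 + (29−20.02)²/20.02 + (27−12.75)²/12.75 + (12−17.27)²/17.27 + (5−13.98)²/13.98 = 39.5946
df = 2
p-value (upper-tail) = 0.00000
At α=0.1: p < α → reject H₀

reject H₀: yes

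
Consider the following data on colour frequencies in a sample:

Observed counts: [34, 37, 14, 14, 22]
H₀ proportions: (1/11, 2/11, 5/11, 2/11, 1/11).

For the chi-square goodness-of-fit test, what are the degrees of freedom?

degrees of freedom = 4

df = k − 1 = 5 − 1 = 4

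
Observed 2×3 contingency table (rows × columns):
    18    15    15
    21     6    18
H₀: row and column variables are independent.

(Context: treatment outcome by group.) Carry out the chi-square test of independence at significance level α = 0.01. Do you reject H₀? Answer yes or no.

reject H₀: no

Row totals [48, 45], col totals [39, 21, 33], n=93
χ² = (18−20.13)²/20.13 + (15−10.84)²/10.84 + (15−17.03)²/17.03 + (21−18.87)²/18.87 + (6−10.16)²/10.16 + (18−15.97)²/15.97 = 4.2683
df = 2
p-value (upper-tail) = 0.11834
At α=0.01: p ≥ α → fail to reject H₀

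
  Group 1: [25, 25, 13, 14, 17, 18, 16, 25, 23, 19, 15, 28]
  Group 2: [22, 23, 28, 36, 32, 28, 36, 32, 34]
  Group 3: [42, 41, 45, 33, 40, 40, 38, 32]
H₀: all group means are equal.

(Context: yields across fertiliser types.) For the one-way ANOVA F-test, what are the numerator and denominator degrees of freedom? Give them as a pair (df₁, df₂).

k = 3 groups, N = 29 total
df = (k−1, N−k) = (3−1, 29−3) = (2, 26)

degrees of freedom = [2, 26]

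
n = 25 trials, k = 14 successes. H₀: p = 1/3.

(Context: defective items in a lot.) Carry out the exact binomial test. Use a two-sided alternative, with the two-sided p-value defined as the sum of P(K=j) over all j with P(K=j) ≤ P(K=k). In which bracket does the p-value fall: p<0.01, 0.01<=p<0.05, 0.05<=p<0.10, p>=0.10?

Exact binomial: n=25, k=14, p₀=1/3=0.3333
P(X=j) = C(n,j)·p₀^j·(1−p₀)^(n−j); p = Σ P(X=j) over j with P(X=j) ≤ P(X=14)
p-value (two-sided) = 0.01988
→ bracket: 0.01<=p<0.05

p-value bracket: 0.01<=p<0.05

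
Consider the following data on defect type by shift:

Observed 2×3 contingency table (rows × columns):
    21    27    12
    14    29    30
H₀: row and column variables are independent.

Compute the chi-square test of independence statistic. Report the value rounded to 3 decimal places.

Row totals [60, 73], col totals [35, 56, 42], n=133
χ² = (21−15.79)²/15.79 + (27−25.26)²/25.26 + (12−18.95)²/18.95 + (14−19.21)²/19.21 + (29−30.74)²/30.74 + (30−23.05)²/23.05 = 7.9914
df = 2

test statistic = 7.991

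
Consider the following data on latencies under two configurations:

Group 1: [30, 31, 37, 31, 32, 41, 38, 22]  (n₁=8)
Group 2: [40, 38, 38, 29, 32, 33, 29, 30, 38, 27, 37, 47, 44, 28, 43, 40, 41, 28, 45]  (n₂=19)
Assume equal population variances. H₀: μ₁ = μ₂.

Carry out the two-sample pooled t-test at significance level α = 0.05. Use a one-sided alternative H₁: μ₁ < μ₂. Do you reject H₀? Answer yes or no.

x̄₁=32.750, s₁=5.898, n₁=8
x̄₂=36.158, s₂=6.466, n₂=19
s_p² = [7·5.898² + 18·6.466²]/25 = 39.8411
SE = √(s_p²·(1/8+1/19)) = 2.6603
t = (32.750−36.158)/2.6603 = -1.2810
df = 25
p-value (one-sided, H₁ less) = 0.10597
At α=0.05: p ≥ α → fail to reject H₀

reject H₀: no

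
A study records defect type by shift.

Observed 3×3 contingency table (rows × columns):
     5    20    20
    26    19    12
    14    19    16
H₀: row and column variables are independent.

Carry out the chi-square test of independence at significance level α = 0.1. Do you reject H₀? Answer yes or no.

reject H₀: yes

Row totals [45, 57, 49], col totals [45, 58, 48], n=151
χ² = (5−13.41)²/13.41 + (20−17.28)²/17.28 + (20−14.30)²/14.30 + (26−16.99)²/16.99 + (19−21.89)²/21.89 + (12−18.12)²/18.12 + (14−14.60)²/14.60 + (19−18.82)²/18.82 + (16−15.58)²/15.58 = 15.2386
df = 4
p-value (upper-tail) = 0.00423
At α=0.1: p < α → reject H₀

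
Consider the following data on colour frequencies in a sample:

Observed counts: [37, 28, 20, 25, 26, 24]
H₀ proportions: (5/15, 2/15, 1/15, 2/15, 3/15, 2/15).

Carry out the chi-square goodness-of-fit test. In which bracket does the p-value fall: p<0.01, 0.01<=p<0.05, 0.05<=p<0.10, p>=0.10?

n = 160; E_i = n·p_i = [53.33, 21.33, 10.67, 21.33, 32.00, 21.33]
χ² = (37−53.33)²/53.33 + (28−21.33)²/21.33 + (20−10.67)²/10.67 + (25−21.33)²/21.33 + (26−32.00)²/32.00 + (24−21.33)²/21.33 = 17.3406
df = 5
p-value (upper-tail) = 0.00390
→ bracket: p<0.01

p-value bracket: p<0.01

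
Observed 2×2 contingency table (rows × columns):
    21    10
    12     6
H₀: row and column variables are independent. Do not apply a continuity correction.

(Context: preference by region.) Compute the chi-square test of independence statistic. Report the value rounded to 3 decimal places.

test statistic = 0.006

Row totals [31, 18], col totals [33, 16], n=49
χ² = (21−20.88)²/20.88 + (10−10.12)²/10.12 + (12−12.12)²/12.12 + (6−5.88)²/5.88 = 0.0060
df = 1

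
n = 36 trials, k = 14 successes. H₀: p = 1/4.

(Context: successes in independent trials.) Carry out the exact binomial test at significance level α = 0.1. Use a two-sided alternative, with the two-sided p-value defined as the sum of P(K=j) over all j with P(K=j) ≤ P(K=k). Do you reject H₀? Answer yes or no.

reject H₀: yes

Exact binomial: n=36, k=14, p₀=1/4=0.2500
P(X=j) = C(n,j)·p₀^j·(1−p₀)^(n−j); p = Σ P(X=j) over j with P(X=j) ≤ P(X=14)
p-value (two-sided) = 0.08030
At α=0.1: p < α → reject H₀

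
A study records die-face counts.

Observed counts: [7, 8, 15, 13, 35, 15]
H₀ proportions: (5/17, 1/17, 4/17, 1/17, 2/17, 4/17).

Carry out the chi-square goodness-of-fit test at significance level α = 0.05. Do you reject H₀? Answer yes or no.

n = 93; E_i = n·p_i = [27.35, 5.47, 21.88, 5.47, 10.94, 21.88]
χ² = (7−27.35)²/27.35 + (8−5.47)²/5.47 + (15−21.88)²/21.88 + (13−5.47)²/5.47 + (35−10.94)²/10.94 + (15−21.88)²/21.88 = 83.9097
df = 5
p-value (upper-tail) = 0.00000
At α=0.05: p < α → reject H₀

reject H₀: yes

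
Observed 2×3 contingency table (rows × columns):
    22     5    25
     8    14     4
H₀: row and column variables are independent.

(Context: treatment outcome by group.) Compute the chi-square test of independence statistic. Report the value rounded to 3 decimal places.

test statistic = 19.504

Row totals [52, 26], col totals [30, 19, 29], n=78
χ² = (22−20.00)²/20.00 + (5−12.67)²/12.67 + (25−19.33)²/19.33 + (8−10.00)²/10.00 + (14−6.33)²/6.33 + (4−9.67)²/9.67 = 19.5038
df = 2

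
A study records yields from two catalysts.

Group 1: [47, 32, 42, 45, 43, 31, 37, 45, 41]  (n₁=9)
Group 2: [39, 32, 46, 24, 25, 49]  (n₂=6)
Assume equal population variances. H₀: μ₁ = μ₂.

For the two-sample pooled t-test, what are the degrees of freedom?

df = n₁ + n₂ − 2 = 9 + 6 − 2 = 13

degrees of freedom = 13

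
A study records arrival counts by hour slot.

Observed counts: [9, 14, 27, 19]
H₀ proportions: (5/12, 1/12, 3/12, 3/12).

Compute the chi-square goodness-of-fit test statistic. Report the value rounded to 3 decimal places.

test statistic = 31.093

n = 69; E_i = n·p_i = [28.75, 5.75, 17.25, 17.25]
χ² = (9−28.75)²/28.75 + (14−5.75)²/5.75 + (27−17.25)²/17.25 + (19−17.25)²/17.25 = 31.0928
df = 3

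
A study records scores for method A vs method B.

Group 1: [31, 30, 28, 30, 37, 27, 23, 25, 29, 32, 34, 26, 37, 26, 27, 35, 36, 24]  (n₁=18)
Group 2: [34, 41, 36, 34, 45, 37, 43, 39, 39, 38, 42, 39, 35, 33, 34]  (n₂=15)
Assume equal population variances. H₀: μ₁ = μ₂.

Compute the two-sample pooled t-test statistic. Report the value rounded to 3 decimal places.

test statistic = -5.585

x̄₁=29.833, s₁=4.502, n₁=18
x̄₂=37.933, s₂=3.674, n₂=15
s_p² = [17·4.502² + 14·3.674²]/31 = 17.2075
SE = √(s_p²·(1/18+1/15)) = 1.4502
t = (29.833−37.933)/1.4502 = -5.5854
df = 31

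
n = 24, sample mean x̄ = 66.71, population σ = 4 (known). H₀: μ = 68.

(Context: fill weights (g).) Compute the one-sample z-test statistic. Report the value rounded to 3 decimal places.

test statistic = -1.580

SE = σ/√n = 4/√24 = 0.8165
z = (x̄−μ₀)/SE = (66.71−68)/0.8165 = -1.5799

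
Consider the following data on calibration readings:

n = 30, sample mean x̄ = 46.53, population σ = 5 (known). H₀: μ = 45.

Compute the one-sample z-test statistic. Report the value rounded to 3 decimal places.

SE = σ/√n = 5/√30 = 0.9129
z = (x̄−μ₀)/SE = (46.53−45)/0.9129 = 1.6760

test statistic = 1.676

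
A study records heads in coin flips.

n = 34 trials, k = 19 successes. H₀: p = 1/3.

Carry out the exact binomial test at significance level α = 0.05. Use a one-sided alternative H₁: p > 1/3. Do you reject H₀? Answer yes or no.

reject H₀: yes

Exact binomial: n=34, k=19, p₀=1/3=0.3333
P(X≥19) from Σ C(n,i)·p₀^i·(1−p₀)^(n−i)
p-value (one-sided, H₁ greater) = 0.00565
At α=0.05: p < α → reject H₀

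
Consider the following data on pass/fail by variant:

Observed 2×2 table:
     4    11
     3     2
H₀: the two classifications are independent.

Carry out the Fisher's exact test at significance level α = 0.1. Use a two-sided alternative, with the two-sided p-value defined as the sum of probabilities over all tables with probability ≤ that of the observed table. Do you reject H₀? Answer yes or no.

reject H₀: no

Margins: r₁=15, r₂=5, c₁=7, c₂=13, n=20
p_obs = C(15,4)·C(5,3)/C(20,7); sum pmf over tables with pmf ≤ p_obs
p-value (two-sided) = 0.28980
At α=0.1: p ≥ α → fail to reject H₀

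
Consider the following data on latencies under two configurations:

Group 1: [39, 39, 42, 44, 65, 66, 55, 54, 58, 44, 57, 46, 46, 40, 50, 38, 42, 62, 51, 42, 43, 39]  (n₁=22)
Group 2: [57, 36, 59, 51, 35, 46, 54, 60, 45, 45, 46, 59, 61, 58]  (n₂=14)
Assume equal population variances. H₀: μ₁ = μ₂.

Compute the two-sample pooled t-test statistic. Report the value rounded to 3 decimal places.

test statistic = -0.853

x̄₁=48.273, s₁=8.908, n₁=22
x̄₂=50.857, s₂=8.796, n₂=14
s_p² = [21·8.908² + 13·8.796²]/34 = 78.5905
SE = √(s_p²·(1/22+1/14)) = 3.0308
t = (48.273−50.857)/3.0308 = -0.8527
df = 34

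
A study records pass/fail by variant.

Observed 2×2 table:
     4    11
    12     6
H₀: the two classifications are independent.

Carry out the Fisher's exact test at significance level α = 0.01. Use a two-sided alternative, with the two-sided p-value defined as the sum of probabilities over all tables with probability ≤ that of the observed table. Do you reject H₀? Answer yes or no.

Margins: r₁=15, r₂=18, c₁=16, c₂=17, n=33
p_obs = C(15,4)·C(18,12)/C(33,16); sum pmf over tables with pmf ≤ p_obs
p-value (two-sided) = 0.03664
At α=0.01: p ≥ α → fail to reject H₀

reject H₀: no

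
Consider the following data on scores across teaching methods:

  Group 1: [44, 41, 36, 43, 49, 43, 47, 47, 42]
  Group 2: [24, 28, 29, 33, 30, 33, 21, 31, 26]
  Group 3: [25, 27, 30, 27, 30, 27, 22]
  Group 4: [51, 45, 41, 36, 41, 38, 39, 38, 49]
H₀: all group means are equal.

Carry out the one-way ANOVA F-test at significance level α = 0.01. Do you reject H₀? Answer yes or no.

Group means [43.56, 28.33, 26.86, 42.00], grand mean 35.676
SSB = Σnᵢ(x̄ᵢ−x̄)² = 1948.362; SSW = ΣΣ(x−x̄ᵢ)² = 517.079
MSB = 1948.362/3 = 649.4539; MSW = 517.079/30 = 17.2360
F = MSB/MSW = 37.6801
df = (3, 30)
p-value (upper-tail) = 0.00000
At α=0.01: p < α → reject H₀

reject H₀: yes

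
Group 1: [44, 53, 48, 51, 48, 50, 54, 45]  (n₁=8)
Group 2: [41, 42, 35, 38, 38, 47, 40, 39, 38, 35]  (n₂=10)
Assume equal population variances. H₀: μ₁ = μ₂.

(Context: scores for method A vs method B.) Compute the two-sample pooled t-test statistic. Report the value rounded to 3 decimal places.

x̄₁=49.125, s₁=3.563, n₁=8
x̄₂=39.300, s₂=3.529, n₂=10
s_p² = [7·3.563² + 9·3.529²]/16 = 12.5609
SE = √(s_p²·(1/8+1/10)) = 1.6811
t = (49.125−39.300)/1.6811 = 5.8443
df = 16

test statistic = 5.844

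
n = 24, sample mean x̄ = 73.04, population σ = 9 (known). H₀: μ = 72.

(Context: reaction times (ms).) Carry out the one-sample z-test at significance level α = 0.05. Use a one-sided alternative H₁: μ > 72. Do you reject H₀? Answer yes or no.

reject H₀: no

SE = σ/√n = 9/√24 = 1.8371
z = (x̄−μ₀)/SE = (73.04−72)/1.8371 = 0.5661
p-value (one-sided, H₁ greater) = 0.28566
At α=0.05: p ≥ α → fail to reject H₀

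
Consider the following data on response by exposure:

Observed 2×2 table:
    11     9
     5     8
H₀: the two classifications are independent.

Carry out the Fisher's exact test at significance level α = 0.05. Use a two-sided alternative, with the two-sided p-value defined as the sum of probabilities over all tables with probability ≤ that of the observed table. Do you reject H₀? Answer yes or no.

reject H₀: no

Margins: r₁=20, r₂=13, c₁=16, c₂=17, n=33
p_obs = C(20,11)·C(13,5)/C(33,16); sum pmf over tables with pmf ≤ p_obs
p-value (two-sided) = 0.48127
At α=0.05: p ≥ α → fail to reject H₀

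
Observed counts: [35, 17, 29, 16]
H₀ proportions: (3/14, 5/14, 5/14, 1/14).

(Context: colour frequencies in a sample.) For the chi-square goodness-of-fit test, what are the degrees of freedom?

degrees of freedom = 3

df = k − 1 = 4 − 1 = 3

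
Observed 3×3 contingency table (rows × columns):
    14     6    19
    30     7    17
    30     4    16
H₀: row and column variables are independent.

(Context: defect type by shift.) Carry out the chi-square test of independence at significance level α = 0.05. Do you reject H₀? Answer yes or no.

reject H₀: no

Row totals [39, 54, 50], col totals [74, 17, 52], n=143
χ² = (14−20.18)²/20.18 + (6−4.64)²/4.64 + (19−14.18)²/14.18 + (30−27.94)²/27.94 + (7−6.42)²/6.42 + (17−19.64)²/19.64 + (30−25.87)²/25.87 + (4−5.94)²/5.94 + (16−18.18)²/18.18 = 6.0448
df = 4
p-value (upper-tail) = 0.19583
At α=0.05: p ≥ α → fail to reject H₀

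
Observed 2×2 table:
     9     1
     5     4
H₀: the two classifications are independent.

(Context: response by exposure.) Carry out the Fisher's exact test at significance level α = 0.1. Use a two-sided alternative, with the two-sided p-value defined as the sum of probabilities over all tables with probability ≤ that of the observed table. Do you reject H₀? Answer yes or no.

reject H₀: no

Margins: r₁=10, r₂=9, c₁=14, c₂=5, n=19
p_obs = C(10,9)·C(9,5)/C(19,14); sum pmf over tables with pmf ≤ p_obs
p-value (two-sided) = 0.14087
At α=0.1: p ≥ α → fail to reject H₀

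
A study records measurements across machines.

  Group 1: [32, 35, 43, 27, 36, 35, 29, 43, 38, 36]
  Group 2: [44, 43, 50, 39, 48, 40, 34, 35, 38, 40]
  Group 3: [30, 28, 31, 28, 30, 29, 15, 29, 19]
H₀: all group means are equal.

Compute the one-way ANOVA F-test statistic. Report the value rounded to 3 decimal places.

test statistic = 17.778

Group means [35.40, 41.10, 26.56], grand mean 34.621
SSB = Σnᵢ(x̄ᵢ−x̄)² = 1011.305; SSW = ΣΣ(x−x̄ᵢ)² = 739.522
MSB = 1011.305/2 = 505.6527; MSW = 739.522/26 = 28.4432
F = MSB/MSW = 17.7777
df = (2, 26)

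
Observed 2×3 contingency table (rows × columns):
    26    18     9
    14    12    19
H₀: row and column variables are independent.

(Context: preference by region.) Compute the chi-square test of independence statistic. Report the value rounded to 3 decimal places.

test statistic = 7.770

Row totals [53, 45], col totals [40, 30, 28], n=98
χ² = (26−21.63)²/21.63 + (18−16.22)²/16.22 + (9−15.14)²/15.14 + (14−18.37)²/18.37 + (12−13.78)²/13.78 + (19−12.86)²/12.86 = 7.7701
df = 2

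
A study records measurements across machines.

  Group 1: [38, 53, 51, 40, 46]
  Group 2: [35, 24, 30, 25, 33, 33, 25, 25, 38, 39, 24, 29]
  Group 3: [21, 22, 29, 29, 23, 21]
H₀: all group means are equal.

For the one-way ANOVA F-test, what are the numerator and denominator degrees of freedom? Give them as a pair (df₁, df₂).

degrees of freedom = [2, 20]

k = 3 groups, N = 23 total
df = (k−1, N−k) = (3−1, 23−3) = (2, 20)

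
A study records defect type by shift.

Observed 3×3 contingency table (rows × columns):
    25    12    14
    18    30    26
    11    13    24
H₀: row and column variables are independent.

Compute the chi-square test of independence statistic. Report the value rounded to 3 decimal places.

test statistic = 14.095

Row totals [51, 74, 48], col totals [54, 55, 64], n=173
χ² = (25−15.92)²/15.92 + (12−16.21)²/16.21 + (14−18.87)²/18.87 + (18−23.10)²/23.10 + (30−23.53)²/23.53 + (26−27.38)²/27.38 + (11−14.98)²/14.98 + (13−15.26)²/15.26 + (24−17.76)²/17.76 = 14.0949
df = 4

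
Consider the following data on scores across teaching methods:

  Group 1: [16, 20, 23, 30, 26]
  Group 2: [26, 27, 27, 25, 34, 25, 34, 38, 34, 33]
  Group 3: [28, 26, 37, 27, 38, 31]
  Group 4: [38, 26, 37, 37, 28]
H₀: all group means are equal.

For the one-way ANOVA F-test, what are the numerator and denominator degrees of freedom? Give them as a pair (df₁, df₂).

k = 4 groups, N = 26 total
df = (k−1, N−k) = (4−1, 26−4) = (3, 22)

degrees of freedom = [3, 22]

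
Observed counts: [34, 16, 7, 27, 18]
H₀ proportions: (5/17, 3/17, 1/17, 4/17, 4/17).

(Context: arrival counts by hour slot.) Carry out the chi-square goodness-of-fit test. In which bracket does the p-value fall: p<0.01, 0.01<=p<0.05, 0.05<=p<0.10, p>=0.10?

p-value bracket: p>=0.10

n = 102; E_i = n·p_i = [30.00, 18.00, 6.00, 24.00, 24.00]
χ² = (34−30.00)²/30.00 + (16−18.00)²/18.00 + (7−6.00)²/6.00 + (27−24.00)²/24.00 + (18−24.00)²/24.00 = 2.7972
df = 4
p-value (upper-tail) = 0.59231
→ bracket: p>=0.10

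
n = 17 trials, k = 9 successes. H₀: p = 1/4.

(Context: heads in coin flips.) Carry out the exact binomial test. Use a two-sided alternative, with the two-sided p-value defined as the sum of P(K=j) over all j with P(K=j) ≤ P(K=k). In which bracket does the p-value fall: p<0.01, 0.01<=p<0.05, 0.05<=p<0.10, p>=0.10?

Exact binomial: n=17, k=9, p₀=1/4=0.2500
P(X=j) = C(n,j)·p₀^j·(1−p₀)^(n−j); p = Σ P(X=j) over j with P(X=j) ≤ P(X=9)
p-value (two-sided) = 0.01990
→ bracket: 0.01<=p<0.05

p-value bracket: 0.01<=p<0.05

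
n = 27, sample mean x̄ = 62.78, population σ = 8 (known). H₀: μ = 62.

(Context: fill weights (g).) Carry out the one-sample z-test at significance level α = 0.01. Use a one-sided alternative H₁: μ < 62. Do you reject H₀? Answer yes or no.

reject H₀: no

SE = σ/√n = 8/√27 = 1.5396
z = (x̄−μ₀)/SE = (62.78−62)/1.5396 = 0.5066
p-value (one-sided, H₁ less) = 0.69379
At α=0.01: p ≥ α → fail to reject H₀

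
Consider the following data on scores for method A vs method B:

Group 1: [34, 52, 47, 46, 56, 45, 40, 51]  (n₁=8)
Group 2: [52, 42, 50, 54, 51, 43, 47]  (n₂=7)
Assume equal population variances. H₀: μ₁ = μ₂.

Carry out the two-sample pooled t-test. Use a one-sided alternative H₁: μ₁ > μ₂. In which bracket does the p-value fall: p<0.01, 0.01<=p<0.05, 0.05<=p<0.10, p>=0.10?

p-value bracket: p>=0.10

x̄₁=46.375, s₁=6.989, n₁=8
x̄₂=48.429, s₂=4.577, n₂=7
s_p² = [7·6.989² + 6·4.577²]/13 = 35.9684
SE = √(s_p²·(1/8+1/7)) = 3.1039
t = (46.375−48.429)/3.1039 = -0.6616
df = 13
p-value (one-sided, H₁ greater) = 0.74011
→ bracket: p>=0.10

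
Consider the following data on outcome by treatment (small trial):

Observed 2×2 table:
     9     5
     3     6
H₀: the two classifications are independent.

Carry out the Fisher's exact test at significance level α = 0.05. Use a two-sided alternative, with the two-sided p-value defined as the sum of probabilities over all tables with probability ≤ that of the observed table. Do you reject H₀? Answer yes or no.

reject H₀: no

Margins: r₁=14, r₂=9, c₁=12, c₂=11, n=23
p_obs = C(14,9)·C(9,3)/C(23,12); sum pmf over tables with pmf ≤ p_obs
p-value (two-sided) = 0.21376
At α=0.05: p ≥ α → fail to reject H₀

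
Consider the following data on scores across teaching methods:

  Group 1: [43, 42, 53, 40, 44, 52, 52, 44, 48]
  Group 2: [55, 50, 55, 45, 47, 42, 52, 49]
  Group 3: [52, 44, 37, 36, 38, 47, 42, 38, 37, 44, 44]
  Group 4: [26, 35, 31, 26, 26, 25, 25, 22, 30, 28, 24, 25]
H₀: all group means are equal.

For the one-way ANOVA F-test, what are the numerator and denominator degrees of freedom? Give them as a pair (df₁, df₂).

degrees of freedom = [3, 36]

k = 4 groups, N = 40 total
df = (k−1, N−k) = (4−1, 40−4) = (3, 36)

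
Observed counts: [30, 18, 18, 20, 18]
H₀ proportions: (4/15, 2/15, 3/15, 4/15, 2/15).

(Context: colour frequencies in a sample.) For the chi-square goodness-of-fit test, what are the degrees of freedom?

degrees of freedom = 4

df = k − 1 = 5 − 1 = 4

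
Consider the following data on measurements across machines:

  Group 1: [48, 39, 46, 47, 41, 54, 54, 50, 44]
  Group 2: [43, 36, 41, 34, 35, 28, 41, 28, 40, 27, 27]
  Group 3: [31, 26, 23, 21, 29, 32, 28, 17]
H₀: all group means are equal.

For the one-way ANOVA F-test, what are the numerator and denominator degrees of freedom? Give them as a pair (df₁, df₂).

k = 3 groups, N = 28 total
df = (k−1, N−k) = (3−1, 28−3) = (2, 25)

degrees of freedom = [2, 25]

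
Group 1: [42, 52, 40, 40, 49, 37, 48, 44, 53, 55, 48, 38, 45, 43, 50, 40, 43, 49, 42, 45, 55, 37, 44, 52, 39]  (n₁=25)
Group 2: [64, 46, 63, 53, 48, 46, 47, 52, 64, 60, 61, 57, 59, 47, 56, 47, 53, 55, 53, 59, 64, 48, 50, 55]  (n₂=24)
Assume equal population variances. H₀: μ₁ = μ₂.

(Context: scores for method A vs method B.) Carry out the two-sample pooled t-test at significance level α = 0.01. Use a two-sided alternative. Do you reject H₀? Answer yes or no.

x̄₁=45.200, s₁=5.598, n₁=25
x̄₂=54.458, s₂=6.241, n₂=24
s_p² = [24·5.598² + 23·6.241²]/47 = 35.0629
SE = √(s_p²·(1/25+1/24)) = 1.6922
t = (45.200−54.458)/1.6922 = -5.4712
df = 47
p-value (two-sided) = 0.00000
At α=0.01: p < α → reject H₀

reject H₀: yes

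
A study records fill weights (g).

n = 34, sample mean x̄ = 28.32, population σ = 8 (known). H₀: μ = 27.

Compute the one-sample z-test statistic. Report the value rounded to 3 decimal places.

SE = σ/√n = 8/√34 = 1.3720
z = (x̄−μ₀)/SE = (28.32−27)/1.3720 = 0.9621

test statistic = 0.962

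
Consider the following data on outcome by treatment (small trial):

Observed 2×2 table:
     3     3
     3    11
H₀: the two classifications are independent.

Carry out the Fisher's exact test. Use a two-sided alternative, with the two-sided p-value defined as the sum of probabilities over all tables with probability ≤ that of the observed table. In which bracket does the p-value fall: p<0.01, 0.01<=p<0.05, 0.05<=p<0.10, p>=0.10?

p-value bracket: p>=0.10

Margins: r₁=6, r₂=14, c₁=6, c₂=14, n=20
p_obs = C(6,3)·C(14,3)/C(20,6); sum pmf over tables with pmf ≤ p_obs
p-value (two-sided) = 0.30271
→ bracket: p>=0.10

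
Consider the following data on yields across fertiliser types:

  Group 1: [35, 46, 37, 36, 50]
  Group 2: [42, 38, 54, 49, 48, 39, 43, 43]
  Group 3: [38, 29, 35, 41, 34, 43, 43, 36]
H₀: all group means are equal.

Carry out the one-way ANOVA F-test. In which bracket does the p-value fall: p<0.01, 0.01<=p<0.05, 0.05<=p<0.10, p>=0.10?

Group means [40.80, 44.50, 37.38], grand mean 40.905
SSB = Σnᵢ(x̄ᵢ−x̄)² = 203.135; SSW = ΣΣ(x−x̄ᵢ)² = 554.675
MSB = 203.135/2 = 101.5673; MSW = 554.675/18 = 30.8153
F = MSB/MSW = 3.2960
df = (2, 18)
p-value (upper-tail) = 0.06030
→ bracket: 0.05<=p<0.10

p-value bracket: 0.05<=p<0.10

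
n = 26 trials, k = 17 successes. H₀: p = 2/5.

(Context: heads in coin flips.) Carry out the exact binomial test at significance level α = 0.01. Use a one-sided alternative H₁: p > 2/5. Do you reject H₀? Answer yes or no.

Exact binomial: n=26, k=17, p₀=2/5=0.4000
P(X≥17) from Σ C(n,i)·p₀^i·(1−p₀)^(n−i)
p-value (one-sided, H₁ greater) = 0.00786
At α=0.01: p < α → reject H₀

reject H₀: yes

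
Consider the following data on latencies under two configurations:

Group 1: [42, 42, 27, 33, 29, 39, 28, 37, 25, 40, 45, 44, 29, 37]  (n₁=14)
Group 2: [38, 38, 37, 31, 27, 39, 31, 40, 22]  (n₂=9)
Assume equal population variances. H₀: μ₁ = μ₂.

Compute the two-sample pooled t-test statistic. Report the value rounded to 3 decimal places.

test statistic = 0.646

x̄₁=35.500, s₁=6.870, n₁=14
x̄₂=33.667, s₂=6.245, n₂=9
s_p² = [13·6.870² + 8·6.245²]/21 = 44.0714
SE = √(s_p²·(1/14+1/9)) = 2.8363
t = (35.500−33.667)/2.8363 = 0.6464
df = 21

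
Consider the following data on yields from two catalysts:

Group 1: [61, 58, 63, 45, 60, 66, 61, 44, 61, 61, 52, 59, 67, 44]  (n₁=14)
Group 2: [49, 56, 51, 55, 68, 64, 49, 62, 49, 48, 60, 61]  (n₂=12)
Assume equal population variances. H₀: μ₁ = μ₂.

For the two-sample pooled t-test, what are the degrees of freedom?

df = n₁ + n₂ − 2 = 14 + 12 − 2 = 24

degrees of freedom = 24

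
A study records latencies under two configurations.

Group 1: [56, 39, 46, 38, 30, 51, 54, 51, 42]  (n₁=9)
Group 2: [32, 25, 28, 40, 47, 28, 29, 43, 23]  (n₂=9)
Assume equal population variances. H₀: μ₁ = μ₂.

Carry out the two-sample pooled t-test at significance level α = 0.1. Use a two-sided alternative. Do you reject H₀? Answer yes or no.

reject H₀: yes

x̄₁=45.222, s₁=8.614, n₁=9
x̄₂=32.778, s₂=8.482, n₂=9
s_p² = [8·8.614² + 8·8.482²]/16 = 73.0694
SE = √(s_p²·(1/9+1/9)) = 4.0296
t = (45.222−32.778)/4.0296 = 3.0883
df = 16
p-value (two-sided) = 0.00705
At α=0.1: p < α → reject H₀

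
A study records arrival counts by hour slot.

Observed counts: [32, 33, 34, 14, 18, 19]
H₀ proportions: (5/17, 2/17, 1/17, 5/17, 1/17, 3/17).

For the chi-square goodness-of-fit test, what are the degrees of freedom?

degrees of freedom = 5

df = k − 1 = 6 − 1 = 5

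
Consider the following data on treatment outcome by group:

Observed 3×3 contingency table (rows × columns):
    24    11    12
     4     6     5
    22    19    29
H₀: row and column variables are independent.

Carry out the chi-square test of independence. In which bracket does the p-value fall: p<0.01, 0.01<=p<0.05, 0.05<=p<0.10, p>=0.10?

Row totals [47, 15, 70], col totals [50, 36, 46], n=132
χ² = (24−17.80)²/17.80 + (11−12.82)²/12.82 + (12−16.38)²/16.38 + (4−5.68)²/5.68 + (6−4.09)²/4.09 + (5−5.23)²/5.23 + (22−26.52)²/26.52 + (19−19.09)²/19.09 + (29−24.39)²/24.39 = 6.6232
df = 4
p-value (upper-tail) = 0.15719
→ bracket: p>=0.10

p-value bracket: p>=0.10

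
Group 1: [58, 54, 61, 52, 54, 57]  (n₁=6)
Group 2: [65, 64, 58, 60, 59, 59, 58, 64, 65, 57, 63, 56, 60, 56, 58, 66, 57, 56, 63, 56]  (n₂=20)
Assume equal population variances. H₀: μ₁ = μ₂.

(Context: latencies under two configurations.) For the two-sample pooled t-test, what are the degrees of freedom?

df = n₁ + n₂ − 2 = 6 + 20 − 2 = 24

degrees of freedom = 24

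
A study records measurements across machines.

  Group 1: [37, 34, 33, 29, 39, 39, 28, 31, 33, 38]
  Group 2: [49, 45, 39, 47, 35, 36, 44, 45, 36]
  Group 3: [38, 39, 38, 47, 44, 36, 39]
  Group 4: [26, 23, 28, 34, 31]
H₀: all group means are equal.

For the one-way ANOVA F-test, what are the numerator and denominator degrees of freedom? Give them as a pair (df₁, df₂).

degrees of freedom = [3, 27]

k = 4 groups, N = 31 total
df = (k−1, N−k) = (4−1, 31−4) = (3, 27)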